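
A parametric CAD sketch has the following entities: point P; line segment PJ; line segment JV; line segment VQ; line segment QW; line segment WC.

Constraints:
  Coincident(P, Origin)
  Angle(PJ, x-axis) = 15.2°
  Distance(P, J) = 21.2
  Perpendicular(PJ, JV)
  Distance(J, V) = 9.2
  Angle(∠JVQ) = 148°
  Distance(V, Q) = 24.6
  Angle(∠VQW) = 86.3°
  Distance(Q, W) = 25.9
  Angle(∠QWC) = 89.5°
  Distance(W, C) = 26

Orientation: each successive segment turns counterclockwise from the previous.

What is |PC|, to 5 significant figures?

6.5251

P is at the origin; PJ runs at 15.2° with length 21.2, so J = (20.458, 5.5584). The perpendicularity gives JV at right angles to PJ, so JV runs at 105.20°; with |JV| = 9.2, V = (18.046, 14.437). ∠JVQ = 148.0° gives VQ at 137.20° from the x-axis; with |VQ| = 24.6, Q = (-0.0035454, 31.151). ∠VQW = 86.3° gives QW at -129.10° from the x-axis; with |QW| = 25.9, W = (-16.338, 11.051). ∠QWC = 89.5° gives WC at -38.600° from the x-axis; with |WC| = 26.0, C = (3.9815, -5.1697). Then |PC| = |C − P| = 6.5251.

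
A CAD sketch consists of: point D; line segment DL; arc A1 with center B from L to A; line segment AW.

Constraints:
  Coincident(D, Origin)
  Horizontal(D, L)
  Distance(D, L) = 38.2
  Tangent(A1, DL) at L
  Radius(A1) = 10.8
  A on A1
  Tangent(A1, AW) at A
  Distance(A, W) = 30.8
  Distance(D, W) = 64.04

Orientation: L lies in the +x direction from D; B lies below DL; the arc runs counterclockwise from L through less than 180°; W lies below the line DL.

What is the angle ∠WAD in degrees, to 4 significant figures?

158.3°

Checks: ∠(BL, LD) = 90.00° ✓; |BL| = 10.80 ✓; |BA| = 10.80 ✓; ∠(BA, AW) = 90.00° ✓; |AW| = 30.80 ✓; |DW| = 64.04 ✓.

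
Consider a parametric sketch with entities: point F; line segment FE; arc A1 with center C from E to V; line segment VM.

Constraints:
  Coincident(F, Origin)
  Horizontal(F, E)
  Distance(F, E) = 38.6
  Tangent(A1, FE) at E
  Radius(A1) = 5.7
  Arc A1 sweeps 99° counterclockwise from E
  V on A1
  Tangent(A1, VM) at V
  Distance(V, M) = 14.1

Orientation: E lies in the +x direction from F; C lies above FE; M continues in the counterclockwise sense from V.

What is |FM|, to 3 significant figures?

46.8

F is at the origin; FE is horizontal with |FE| = 38.6 and E on the +x side, so E = (38.6, 0.00). Tangency of A1 to FE means the radius CE is perpendicular to FE, so C = E + (0, 5.7) = (38.6, 5.70). On A1, E sits at bearing -90° from C; a 99° counterclockwise sweep puts V at bearing 9°, so V = C + 5.7·(cos 9°, sin 9°) = (44.2, 6.59). The tangent condition forces CV to be normal to VM, so VM runs along (−sin 9°, cos 9°); with |VM| = 14.1, M = (42.0, 20.5). Then |FM| = |M − F| = 46.8.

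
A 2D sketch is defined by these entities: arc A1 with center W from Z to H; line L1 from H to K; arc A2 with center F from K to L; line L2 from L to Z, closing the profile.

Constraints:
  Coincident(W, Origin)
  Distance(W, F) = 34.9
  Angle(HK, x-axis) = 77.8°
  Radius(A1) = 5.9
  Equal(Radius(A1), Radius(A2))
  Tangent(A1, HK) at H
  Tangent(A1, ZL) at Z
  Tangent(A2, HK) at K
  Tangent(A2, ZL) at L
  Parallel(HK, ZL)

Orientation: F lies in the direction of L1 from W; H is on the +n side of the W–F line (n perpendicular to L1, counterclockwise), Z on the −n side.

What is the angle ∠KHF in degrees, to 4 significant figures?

9.595°

The slot axis is L1's direction at 77.8°, so u = (cos 77.8°, sin 77.8°) = (0.2113, 0.9774) and n = (−sin 77.8°, cos 77.8°) = (-0.9774, 0.2113). W is at the origin and F lies 34.9 along u from W, so F = 34.9·u = (7.375, 34.11). Tangency of A1 to both parallel lines with radius 5.9 puts H and Z at W ± 5.9·n: H = (-5.767, 1.247), Z = (5.767, -1.247). Equal radii place K and L the same way about F: K = F + 5.9·n = (1.608, 35.36), L = F − 5.9·n = (13.14, 32.86). Then cos ∠KHF = HK·HF / (|HK||HF|), giving 9.595°.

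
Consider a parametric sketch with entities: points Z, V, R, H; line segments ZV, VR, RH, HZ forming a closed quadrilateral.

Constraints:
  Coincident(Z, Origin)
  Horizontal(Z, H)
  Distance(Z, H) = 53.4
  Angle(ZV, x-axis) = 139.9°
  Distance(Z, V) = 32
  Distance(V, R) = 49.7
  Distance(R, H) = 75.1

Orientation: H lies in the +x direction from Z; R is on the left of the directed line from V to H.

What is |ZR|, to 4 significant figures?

59.48

Checks: |VR| = 49.70 ✓; |RH| = 75.10 ✓.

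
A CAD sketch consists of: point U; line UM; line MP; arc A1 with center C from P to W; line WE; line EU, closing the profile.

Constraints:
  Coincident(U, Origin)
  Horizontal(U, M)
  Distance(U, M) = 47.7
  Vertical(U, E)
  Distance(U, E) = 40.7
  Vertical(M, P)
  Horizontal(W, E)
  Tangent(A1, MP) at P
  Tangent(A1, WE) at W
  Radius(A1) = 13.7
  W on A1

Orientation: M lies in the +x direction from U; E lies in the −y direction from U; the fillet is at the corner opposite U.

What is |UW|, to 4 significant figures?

53.03

The virtual corner opposite U is at (47.70, -40.70). Since A1 is tangent to MP there, CP ⟂ MP and the tangent condition forces CW to be normal to WE, with radius 13.7, so the center C sits 13.7 in from both sides at C = (34.00, -27.00). That places the tangent points at P = (47.70, -27.00) on MP and W = (34.00, -40.70) on WE. Then |UW| = |W − U| = 53.03.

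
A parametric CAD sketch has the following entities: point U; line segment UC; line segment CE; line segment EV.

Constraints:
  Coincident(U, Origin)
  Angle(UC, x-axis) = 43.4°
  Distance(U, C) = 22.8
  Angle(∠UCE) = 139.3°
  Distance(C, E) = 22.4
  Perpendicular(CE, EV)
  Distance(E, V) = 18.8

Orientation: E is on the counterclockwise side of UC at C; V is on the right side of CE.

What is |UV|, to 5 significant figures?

52.043

U is at the origin; UC runs at 43.4° with length 22.8, so C = 22.8·(cos 43.4°, sin 43.4°) = (16.566, 15.666). ∠UCE = 139.3°, so CE runs at 43.4° + (180° − 139.3°) = 84.100° from the x-axis; with |CE| = 22.4, E = C + 22.4·(cos 84.100°, sin 84.100°) = (18.868, 37.947). The perpendicularity gives EV at right angles to CE; with |EV| = 18.8 on the right of CE, V = E + 18.8·(0.99470, -0.10279) = (37.569, 36.014). Then |UV| = |V − U| = 52.043.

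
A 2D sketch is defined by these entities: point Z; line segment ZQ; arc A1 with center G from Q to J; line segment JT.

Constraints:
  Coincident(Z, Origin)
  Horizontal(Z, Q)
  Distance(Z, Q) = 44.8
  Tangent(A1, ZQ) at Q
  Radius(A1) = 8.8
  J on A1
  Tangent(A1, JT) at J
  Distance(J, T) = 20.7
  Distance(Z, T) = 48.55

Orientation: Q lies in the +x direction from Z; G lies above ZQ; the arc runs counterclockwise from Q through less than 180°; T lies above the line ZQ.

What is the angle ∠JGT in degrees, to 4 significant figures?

66.97°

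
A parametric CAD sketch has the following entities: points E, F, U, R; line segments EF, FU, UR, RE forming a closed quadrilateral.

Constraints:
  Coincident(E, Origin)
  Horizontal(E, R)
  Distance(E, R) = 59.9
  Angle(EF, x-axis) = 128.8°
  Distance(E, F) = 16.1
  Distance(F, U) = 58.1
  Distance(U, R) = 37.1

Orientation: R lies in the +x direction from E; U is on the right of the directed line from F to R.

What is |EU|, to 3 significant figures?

42.3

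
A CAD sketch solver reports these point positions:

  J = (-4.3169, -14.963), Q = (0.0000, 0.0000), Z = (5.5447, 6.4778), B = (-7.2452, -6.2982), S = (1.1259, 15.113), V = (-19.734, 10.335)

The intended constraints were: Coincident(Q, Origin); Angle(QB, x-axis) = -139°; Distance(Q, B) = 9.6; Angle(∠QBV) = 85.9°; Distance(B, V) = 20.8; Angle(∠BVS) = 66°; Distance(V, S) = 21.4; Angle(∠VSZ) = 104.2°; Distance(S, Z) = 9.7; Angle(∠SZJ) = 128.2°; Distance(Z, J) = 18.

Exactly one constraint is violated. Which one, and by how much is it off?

Distance(Z, J) = 18 — off by 5.60.

Q = (0.00, 0.00) ✓; QB at -139.0° ✓; |QB| = 9.600 ✓; ∠QBV = 85.90° ✓; |BV| = 20.80 ✓; ∠BVS = 66.00° ✓; |VS| = 21.40 ✓; ∠VSZ = 104.2° ✓; |SZ| = 9.700 ✓; ∠SZJ = 128.2° ✓; |ZJ| = 23.60 ✗.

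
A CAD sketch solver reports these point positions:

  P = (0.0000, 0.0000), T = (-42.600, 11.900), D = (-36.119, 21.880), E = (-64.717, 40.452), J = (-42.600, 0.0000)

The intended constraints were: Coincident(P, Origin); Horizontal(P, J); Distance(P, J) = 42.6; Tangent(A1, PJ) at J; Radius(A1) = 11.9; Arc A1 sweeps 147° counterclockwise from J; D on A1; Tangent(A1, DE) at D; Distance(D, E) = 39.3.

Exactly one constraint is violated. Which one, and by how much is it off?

Distance(D, E) = 39.3 — off by 5.20.

P = (0.00, 0.00) ✓; P.y = 0.00, J.y = 0.00 ✓; |PJ| = 42.60 ✓; ∠(TJ, JP) = 90.00° ✓; |TJ| = 11.90 ✓; bearing(T→D) − bearing(T→J) = 147.0° ✓; |TD| = 11.90 ✓; ∠(TD, DE) = 90.00° ✓; |DE| = 34.10 ✗.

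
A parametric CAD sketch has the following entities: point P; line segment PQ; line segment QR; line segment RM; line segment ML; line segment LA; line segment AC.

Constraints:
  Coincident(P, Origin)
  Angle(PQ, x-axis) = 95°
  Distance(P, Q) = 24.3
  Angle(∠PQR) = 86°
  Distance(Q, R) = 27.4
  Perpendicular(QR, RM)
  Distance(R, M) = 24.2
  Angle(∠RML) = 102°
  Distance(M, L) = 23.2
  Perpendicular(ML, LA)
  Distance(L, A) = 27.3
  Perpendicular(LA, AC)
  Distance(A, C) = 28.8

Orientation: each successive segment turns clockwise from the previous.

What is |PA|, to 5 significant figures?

22.082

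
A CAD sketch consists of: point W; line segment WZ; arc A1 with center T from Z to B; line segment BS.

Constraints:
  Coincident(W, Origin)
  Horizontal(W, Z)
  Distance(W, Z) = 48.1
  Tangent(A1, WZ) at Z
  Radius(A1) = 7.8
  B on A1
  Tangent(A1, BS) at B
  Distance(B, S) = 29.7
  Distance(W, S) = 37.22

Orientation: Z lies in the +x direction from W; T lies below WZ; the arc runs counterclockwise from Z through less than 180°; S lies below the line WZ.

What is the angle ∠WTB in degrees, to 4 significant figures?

25.50°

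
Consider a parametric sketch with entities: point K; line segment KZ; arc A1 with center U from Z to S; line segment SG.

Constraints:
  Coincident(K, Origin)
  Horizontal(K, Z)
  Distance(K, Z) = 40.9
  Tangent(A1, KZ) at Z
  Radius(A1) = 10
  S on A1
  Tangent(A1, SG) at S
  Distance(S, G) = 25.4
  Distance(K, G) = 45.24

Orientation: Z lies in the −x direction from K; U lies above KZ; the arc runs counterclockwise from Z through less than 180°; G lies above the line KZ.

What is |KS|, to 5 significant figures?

32.290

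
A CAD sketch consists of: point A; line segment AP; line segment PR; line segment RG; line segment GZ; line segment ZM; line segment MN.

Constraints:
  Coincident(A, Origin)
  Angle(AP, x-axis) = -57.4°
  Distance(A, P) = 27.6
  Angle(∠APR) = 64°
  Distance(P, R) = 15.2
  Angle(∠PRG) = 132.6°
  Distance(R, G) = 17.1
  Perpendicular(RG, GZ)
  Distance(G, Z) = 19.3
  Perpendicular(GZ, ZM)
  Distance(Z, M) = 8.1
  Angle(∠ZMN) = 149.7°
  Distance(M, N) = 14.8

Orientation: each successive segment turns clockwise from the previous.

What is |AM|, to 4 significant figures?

7.165

A is at the origin; AP runs at -57.4° with length 27.6, so P = (14.87, -23.25). ∠APR = 64.0° gives PR at -173.4° from the x-axis; with |PR| = 15.2, R = (-0.2292, -25.00). ∠PRG = 132.6° gives RG at 139.2° from the x-axis; with |RG| = 17.1, G = (-13.17, -13.83). RG is perpendicular to GZ, so GZ runs at 49.20°; with |GZ| = 19.3, Z = (-0.5628, 0.7848). The perpendicularity gives ZM at right angles to GZ, so ZM runs at -40.80°; with |ZM| = 8.1, M = (5.569, -4.508). Then |AM| = |M − A| = 7.165.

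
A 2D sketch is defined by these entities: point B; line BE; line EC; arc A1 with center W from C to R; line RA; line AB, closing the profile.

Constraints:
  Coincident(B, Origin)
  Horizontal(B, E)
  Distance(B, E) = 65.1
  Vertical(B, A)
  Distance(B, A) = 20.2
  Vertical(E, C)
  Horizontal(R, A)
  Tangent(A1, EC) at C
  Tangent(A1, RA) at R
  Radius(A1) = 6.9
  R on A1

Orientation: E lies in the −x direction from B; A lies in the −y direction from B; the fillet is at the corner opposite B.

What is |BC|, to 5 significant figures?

66.445

B is at the origin; B and E share the same y with |BE| = 65.1 and E on the −x side, so E = (-65.100, 0.0000). B and A share the same x with |BA| = 20.2 and A on the −y side, so A = (0.0000, -20.200). The virtual corner opposite B is at (-65.100, -20.200). A1 meets EC tangentially, so WC is at right angles to EC and since A1 is tangent to RA there, WR ⟂ RA, with radius 6.9, so the center W sits 6.9 in from both sides at W = (-58.200, -13.300). That places the tangent points at C = (-65.100, -13.300) on EC and R = (-58.200, -20.200) on RA. Then |BC| = |C − B| = 66.445.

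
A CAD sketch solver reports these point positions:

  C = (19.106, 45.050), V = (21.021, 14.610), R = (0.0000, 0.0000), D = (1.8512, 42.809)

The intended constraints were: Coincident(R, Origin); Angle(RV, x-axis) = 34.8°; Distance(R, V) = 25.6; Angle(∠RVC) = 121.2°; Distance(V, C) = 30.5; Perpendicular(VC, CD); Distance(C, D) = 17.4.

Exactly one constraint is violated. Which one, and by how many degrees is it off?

Perpendicular(VC, CD) — off by 3.80°.

R = (0.00, 0.00) ✓; RV at 34.80° ✓; |RV| = 25.60 ✓; ∠RVC = 121.2° ✓; |VC| = 30.50 ✓; ∠(VC, CD) = 93.80° ✗; |CD| = 17.40 ✓.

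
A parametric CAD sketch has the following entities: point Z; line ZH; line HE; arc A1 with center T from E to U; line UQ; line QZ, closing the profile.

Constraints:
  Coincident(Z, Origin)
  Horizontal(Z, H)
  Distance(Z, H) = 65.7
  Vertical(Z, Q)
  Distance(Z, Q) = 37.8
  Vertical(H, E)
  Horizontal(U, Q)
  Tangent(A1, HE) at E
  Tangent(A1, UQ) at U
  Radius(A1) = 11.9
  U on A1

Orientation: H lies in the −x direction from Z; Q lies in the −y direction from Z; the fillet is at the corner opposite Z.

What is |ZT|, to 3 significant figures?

59.7

Z and Q share the same x with |ZQ| = 37.8 and Q on the −y side, so Q = (0.00, -37.8). The virtual corner opposite Z is at (-65.7, -37.8). Tangency of A1 to HE means the radius TE is perpendicular to HE and the tangent condition forces TU to be normal to UQ, with radius 11.9, so the center T sits 11.9 in from both sides at T = (-53.8, -25.9). Then |ZT| = |T − Z| = 59.7.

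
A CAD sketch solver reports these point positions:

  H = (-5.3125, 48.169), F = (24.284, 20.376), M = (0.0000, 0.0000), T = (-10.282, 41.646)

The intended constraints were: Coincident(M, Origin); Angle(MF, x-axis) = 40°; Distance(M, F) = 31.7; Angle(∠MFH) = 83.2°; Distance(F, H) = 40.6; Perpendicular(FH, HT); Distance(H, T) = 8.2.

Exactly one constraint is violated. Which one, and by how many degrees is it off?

Perpendicular(FH, HT) — off by 5.90°.

M = (0.00, 0.00) ✓; MF at 40.00° ✓; |MF| = 31.70 ✓; ∠MFH = 83.20° ✓; |FH| = 40.60 ✓; ∠(FH, HT) = 95.90° ✗; |HT| = 8.200 ✓.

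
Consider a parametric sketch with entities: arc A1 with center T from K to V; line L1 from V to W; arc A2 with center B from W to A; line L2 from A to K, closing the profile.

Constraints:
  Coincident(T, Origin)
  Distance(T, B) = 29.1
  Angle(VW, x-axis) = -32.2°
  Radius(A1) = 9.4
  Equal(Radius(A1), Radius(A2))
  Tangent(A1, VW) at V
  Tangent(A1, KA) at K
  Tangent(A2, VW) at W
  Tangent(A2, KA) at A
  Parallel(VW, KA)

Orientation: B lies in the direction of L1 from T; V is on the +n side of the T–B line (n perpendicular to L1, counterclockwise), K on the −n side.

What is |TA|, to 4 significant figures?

30.58

Tangency of A1 to both parallel lines with radius 9.4 puts V and K at T ± 9.4·n: V = (5.009, 7.954), K = (-5.009, -7.954). Equal radii place W and A the same way about B: W = B + 9.4·n = (29.63, -7.552), A = B − 9.4·n = (19.62, -23.46). Then |TA| = |A − T| = 30.58.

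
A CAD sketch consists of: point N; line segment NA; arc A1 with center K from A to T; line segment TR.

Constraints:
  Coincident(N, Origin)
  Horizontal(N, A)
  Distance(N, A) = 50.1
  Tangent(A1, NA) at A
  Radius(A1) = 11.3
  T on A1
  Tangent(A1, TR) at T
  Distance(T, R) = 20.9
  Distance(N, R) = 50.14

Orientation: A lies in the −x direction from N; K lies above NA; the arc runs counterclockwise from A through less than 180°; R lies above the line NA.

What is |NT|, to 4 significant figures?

40.37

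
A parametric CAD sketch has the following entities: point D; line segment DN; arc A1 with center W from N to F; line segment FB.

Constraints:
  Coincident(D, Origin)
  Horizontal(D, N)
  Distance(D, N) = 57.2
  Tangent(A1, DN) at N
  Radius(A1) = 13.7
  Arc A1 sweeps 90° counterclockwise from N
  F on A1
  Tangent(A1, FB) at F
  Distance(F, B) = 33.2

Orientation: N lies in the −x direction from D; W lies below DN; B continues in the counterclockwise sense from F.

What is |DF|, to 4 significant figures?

72.21

D is at the origin; DN is horizontal with |DN| = 57.2 and N on the −x side, so N = (-57.20, 0.000). Tangency of A1 to DN means the radius WN is perpendicular to DN, so W = N + (0, -13.7) = (-57.20, -13.70). On A1, N sits at bearing 90° from W; a 90° counterclockwise sweep puts F at bearing 180°, so F = W + 13.7·(cos 180°, sin 180°) = (-70.90, -13.70). Then |DF| = |F − D| = 72.21.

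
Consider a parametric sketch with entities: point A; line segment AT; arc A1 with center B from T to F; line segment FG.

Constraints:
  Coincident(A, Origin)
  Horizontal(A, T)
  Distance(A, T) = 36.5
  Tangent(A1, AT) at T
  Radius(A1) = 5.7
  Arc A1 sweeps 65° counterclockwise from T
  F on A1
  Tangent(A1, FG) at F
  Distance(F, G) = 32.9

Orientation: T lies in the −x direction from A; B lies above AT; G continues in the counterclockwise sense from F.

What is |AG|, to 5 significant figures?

37.416

On A1, T sits at bearing -90° from B; a 65° counterclockwise sweep puts F at bearing -25°, so F = B + 5.7·(cos -25°, sin -25°) = (-31.334, 3.2911). Tangency of A1 to FG means the radius BF is perpendicular to FG, so FG runs along (−sin -25°, cos -25°); with |FG| = 32.9, G = (-17.430, 33.109). Then |AG| = |G − A| = 37.416.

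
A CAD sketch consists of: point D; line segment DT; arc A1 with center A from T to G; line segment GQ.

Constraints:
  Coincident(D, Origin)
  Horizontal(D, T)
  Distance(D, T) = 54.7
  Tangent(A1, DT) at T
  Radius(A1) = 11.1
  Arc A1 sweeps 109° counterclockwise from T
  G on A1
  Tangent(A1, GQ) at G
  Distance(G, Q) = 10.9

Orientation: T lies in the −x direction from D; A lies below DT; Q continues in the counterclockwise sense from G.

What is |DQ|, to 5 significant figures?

66.530

On A1, T sits at bearing 90° from A; a 109° counterclockwise sweep puts G at bearing 199°, so G = A + 11.1·(cos 199°, sin 199°) = (-65.195, -14.714). Since A1 is tangent to GQ there, AG ⟂ GQ, so GQ runs along (−sin 199°, cos 199°); with |GQ| = 10.9, Q = (-61.647, -25.020). Then |DQ| = |Q − D| = 66.530.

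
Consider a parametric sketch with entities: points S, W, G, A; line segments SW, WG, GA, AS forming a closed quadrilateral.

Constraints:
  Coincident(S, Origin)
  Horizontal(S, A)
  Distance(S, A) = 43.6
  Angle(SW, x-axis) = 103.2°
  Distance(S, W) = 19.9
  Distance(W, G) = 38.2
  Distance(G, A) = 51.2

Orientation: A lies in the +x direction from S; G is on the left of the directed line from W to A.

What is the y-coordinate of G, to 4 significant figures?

46.56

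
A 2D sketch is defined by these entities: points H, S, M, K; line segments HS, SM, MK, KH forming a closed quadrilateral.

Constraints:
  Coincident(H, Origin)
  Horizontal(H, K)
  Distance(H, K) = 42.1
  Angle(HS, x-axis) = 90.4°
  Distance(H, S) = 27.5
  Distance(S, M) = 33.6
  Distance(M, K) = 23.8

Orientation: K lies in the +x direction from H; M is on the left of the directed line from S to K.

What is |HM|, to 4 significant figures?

39.60

Checks: |SM| = 33.60 ✓; |MK| = 23.80 ✓.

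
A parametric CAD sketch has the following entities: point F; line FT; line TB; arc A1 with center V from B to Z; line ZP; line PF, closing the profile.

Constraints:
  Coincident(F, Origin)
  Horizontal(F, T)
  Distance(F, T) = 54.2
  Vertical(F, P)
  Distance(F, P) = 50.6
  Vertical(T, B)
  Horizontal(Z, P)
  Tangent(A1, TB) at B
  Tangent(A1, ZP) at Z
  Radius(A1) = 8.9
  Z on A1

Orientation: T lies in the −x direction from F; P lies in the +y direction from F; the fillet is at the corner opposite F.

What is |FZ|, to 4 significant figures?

67.92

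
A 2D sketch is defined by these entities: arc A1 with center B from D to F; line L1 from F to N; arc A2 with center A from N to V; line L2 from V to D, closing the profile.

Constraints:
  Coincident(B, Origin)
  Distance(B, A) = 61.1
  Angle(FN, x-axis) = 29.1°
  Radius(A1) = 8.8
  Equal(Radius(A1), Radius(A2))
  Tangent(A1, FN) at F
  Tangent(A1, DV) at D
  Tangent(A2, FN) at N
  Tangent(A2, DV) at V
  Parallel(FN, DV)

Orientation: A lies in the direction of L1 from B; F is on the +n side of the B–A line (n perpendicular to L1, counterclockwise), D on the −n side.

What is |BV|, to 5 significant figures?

61.730

The slot axis is L1's direction at 29.1°, so u = (cos 29.1°, sin 29.1°) = (0.87377, 0.48634) and n = (−sin 29.1°, cos 29.1°) = (-0.48634, 0.87377). B is at the origin and A lies 61.1 along u from B, so A = 61.1·u = (53.387, 29.715). Tangency of A1 to both parallel lines with radius 8.8 puts F and D at B ± 8.8·n: F = (-4.2798, 7.6892), D = (4.2798, -7.6892). Equal radii place N and V the same way about A: N = A + 8.8·n = (49.108, 37.404), V = A − 8.8·n = (57.667, 22.026). Then |BV| = |V − B| = 61.730.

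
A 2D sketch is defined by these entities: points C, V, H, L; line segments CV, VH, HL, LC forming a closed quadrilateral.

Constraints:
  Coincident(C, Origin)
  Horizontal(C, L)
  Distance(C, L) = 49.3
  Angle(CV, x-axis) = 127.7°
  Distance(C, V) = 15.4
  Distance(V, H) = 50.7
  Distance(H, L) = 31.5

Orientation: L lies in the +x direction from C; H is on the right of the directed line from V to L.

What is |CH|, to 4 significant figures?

35.56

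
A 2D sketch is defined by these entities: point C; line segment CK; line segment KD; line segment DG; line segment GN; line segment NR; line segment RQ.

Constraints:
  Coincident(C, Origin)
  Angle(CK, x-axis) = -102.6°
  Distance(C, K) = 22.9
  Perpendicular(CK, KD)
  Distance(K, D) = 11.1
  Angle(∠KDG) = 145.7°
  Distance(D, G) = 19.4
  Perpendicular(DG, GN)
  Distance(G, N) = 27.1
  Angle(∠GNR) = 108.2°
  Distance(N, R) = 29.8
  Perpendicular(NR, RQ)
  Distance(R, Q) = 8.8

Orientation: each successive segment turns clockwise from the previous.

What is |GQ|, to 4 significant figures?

41.85

∠GNR = 108.2° gives NR at -28.70° from the x-axis; with |NR| = 29.8, R = (16.84, -1.556). NR is perpendicular to RQ, so RQ runs at -118.7°; with |RQ| = 8.8, Q = (12.62, -9.275). Then |GQ| = |Q − G| = 41.85.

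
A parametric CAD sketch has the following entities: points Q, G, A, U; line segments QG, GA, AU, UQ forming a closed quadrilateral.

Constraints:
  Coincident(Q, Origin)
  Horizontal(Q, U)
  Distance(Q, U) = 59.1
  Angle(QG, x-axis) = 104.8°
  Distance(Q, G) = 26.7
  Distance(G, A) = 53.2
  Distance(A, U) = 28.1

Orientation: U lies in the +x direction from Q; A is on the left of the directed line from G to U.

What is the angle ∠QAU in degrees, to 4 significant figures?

88.55°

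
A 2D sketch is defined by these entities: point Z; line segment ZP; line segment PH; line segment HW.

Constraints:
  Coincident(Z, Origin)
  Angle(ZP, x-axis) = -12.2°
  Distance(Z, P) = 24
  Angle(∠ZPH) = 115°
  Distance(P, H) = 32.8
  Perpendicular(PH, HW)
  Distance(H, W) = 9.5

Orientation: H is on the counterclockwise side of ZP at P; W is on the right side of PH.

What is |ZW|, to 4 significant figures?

53.11

Z is at the origin; ZP runs at -12.2° with length 24.0, so P = 24.0·(cos -12.2°, sin -12.2°) = (23.46, -5.072). ∠ZPH = 115.0°, so PH runs at -12.2° + (180° − 115.0°) = 52.80° from the x-axis; with |PH| = 32.8, H = P + 32.8·(cos 52.80°, sin 52.80°) = (43.29, 21.05). The perpendicularity gives HW at right angles to PH; with |HW| = 9.5 on the right of PH, W = H + 9.5·(0.7965, -0.6046) = (50.86, 15.31). Then |ZW| = |W − Z| = 53.11.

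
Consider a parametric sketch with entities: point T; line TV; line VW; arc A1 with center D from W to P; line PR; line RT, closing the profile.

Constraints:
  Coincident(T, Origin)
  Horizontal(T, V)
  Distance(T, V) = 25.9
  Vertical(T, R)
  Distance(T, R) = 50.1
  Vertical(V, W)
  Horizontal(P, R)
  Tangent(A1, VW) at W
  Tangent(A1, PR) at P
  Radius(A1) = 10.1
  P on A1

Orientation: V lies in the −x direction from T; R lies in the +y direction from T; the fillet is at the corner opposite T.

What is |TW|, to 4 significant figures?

47.65

T is at the origin; T and V share the same y with |TV| = 25.9 and V on the −x side, so V = (-25.90, 0.000). T and R share the same x with |TR| = 50.1 and R on the +y side, so R = (0.000, 50.10). The virtual corner opposite T is at (-25.90, 50.10). Since A1 is tangent to VW there, DW ⟂ VW and A1 meets PR tangentially, so DP is at right angles to PR, with radius 10.1, so the center D sits 10.1 in from both sides at D = (-15.80, 40.00). That places the tangent points at W = (-25.90, 40.00) on VW and P = (-15.80, 50.10) on PR. Then |TW| = |W − T| = 47.65.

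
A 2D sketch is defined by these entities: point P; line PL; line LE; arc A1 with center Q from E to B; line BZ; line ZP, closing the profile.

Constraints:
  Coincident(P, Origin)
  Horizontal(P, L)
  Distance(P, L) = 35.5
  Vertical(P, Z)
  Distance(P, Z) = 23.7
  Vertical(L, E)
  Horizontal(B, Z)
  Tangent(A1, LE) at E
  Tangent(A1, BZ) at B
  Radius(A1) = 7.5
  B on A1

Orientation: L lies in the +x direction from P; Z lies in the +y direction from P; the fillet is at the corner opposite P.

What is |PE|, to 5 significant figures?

39.022

P is at the origin; PL is horizontal with |PL| = 35.5 and L on the +x side, so L = (35.500, 0.0000). P and Z share the same x with |PZ| = 23.7 and Z on the +y side, so Z = (0.0000, 23.700). The virtual corner opposite P is at (35.500, 23.700). Tangency of A1 to LE means the radius QE is perpendicular to LE and since A1 is tangent to BZ there, QB ⟂ BZ, with radius 7.5, so the center Q sits 7.5 in from both sides at Q = (28.000, 16.200). That places the tangent points at E = (35.500, 16.200) on LE and B = (28.000, 23.700) on BZ. Then |PE| = |E − P| = 39.022.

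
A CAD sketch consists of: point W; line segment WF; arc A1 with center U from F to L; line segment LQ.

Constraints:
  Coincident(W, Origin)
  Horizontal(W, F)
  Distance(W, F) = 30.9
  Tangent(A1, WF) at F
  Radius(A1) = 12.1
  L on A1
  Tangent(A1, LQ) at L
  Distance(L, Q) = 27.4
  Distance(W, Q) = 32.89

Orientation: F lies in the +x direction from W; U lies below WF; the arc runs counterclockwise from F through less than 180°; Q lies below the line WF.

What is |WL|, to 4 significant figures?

21.12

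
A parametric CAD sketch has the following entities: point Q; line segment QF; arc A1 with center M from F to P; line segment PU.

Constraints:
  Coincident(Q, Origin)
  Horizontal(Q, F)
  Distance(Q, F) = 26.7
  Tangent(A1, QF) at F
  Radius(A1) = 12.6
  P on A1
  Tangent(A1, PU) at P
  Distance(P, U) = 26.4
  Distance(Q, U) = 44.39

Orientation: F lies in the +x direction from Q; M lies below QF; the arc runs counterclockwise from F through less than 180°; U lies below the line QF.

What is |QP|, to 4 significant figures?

20.27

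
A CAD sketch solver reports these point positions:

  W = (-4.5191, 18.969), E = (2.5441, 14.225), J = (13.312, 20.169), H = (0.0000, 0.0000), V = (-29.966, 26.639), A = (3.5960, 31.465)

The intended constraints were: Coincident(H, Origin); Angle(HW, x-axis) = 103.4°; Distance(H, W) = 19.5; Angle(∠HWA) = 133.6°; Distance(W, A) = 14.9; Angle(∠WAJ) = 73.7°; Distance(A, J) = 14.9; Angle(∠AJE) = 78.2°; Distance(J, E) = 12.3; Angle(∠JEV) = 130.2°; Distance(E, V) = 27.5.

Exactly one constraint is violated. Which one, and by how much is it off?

Distance(E, V) = 27.5 — off by 7.30.

H = (0.00, 0.00) ✓; HW at 103.4° ✓; |HW| = 19.50 ✓; ∠HWA = 133.6° ✓; |WA| = 14.90 ✓; ∠WAJ = 73.70° ✓; |AJ| = 14.90 ✓; ∠AJE = 78.20° ✓; |JE| = 12.30 ✓; ∠JEV = 130.2° ✓; |EV| = 34.80 ✗.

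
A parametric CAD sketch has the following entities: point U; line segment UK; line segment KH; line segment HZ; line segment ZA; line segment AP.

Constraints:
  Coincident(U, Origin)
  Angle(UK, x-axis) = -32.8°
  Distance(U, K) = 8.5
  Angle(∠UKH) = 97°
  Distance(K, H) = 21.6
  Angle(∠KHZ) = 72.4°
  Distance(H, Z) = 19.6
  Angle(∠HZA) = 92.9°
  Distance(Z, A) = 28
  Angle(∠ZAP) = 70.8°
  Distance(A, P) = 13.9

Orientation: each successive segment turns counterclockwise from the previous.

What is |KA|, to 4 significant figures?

16.25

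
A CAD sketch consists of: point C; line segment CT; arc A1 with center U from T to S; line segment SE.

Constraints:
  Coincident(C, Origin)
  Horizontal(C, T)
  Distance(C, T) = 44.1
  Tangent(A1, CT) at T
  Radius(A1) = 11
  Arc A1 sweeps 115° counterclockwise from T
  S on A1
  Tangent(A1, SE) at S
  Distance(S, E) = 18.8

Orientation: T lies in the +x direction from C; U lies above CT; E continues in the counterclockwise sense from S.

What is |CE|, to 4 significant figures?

56.53

C is at the origin; C and T share the same y with |CT| = 44.1 and T on the +x side, so T = (44.10, 0.000). The tangent condition forces UT to be normal to CT, so U = T + (0, 11) = (44.10, 11.00). On A1, T sits at bearing -90° from U; a 115° counterclockwise sweep puts S at bearing 25°, so S = U + 11.0·(cos 25°, sin 25°) = (54.07, 15.65). Since A1 is tangent to SE there, US ⟂ SE, so SE runs along (−sin 25°, cos 25°); with |SE| = 18.8, E = (46.12, 32.69). Then |CE| = |E − C| = 56.53.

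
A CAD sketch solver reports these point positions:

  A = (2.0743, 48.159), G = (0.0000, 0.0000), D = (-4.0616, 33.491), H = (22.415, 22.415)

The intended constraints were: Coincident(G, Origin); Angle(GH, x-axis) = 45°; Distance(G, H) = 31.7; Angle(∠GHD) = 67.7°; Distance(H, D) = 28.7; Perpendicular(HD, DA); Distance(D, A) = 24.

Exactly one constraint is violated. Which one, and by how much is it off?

Distance(D, A) = 24 — off by 8.10.

G = (0.00, 0.00) ✓; GH at 45.00° ✓; |GH| = 31.70 ✓; ∠GHD = 67.70° ✓; |HD| = 28.70 ✓; ∠(HD, DA) = 90.00° ✓; |DA| = 15.90 ✗.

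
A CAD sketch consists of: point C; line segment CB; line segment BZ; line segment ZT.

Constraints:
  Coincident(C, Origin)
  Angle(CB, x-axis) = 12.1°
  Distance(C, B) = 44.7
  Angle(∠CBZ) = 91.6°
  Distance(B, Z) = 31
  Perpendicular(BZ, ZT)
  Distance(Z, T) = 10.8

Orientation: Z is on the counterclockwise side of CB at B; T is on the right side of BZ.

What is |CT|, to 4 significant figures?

64.17

C is at the origin; CB runs at 12.1° with length 44.7, so B = 44.7·(cos 12.1°, sin 12.1°) = (43.71, 9.370). ∠CBZ = 91.6°, so BZ runs at 12.1° + (180° − 91.6°) = 100.5° from the x-axis; with |BZ| = 31.0, Z = B + 31.0·(cos 100.5°, sin 100.5°) = (38.06, 39.85). BZ ⟂ ZT; with |ZT| = 10.8 on the right of BZ, T = Z + 10.8·(0.9833, 0.1822) = (48.68, 41.82). Then |CT| = |T − C| = 64.17.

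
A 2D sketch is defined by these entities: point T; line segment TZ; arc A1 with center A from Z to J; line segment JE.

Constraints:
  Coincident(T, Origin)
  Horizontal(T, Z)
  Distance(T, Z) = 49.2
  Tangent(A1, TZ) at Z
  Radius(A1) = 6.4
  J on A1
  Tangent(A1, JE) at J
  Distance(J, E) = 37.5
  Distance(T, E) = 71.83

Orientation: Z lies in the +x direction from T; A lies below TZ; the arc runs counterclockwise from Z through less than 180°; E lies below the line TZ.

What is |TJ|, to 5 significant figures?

44.128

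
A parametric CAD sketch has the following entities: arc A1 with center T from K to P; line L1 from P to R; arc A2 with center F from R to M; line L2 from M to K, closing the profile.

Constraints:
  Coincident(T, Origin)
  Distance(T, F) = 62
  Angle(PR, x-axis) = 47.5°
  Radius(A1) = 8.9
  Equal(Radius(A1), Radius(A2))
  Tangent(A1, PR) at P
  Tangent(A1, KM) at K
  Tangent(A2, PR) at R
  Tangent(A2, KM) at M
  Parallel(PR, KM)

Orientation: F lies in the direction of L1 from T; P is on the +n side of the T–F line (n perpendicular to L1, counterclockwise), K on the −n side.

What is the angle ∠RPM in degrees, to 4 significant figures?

16.02°

The slot axis is L1's direction at 47.5°, so u = (cos 47.5°, sin 47.5°) = (0.6756, 0.7373) and n = (−sin 47.5°, cos 47.5°) = (-0.7373, 0.6756). T is at the origin and F lies 62.0 along u from T, so F = 62.0·u = (41.89, 45.71). Tangency of A1 to both parallel lines with radius 8.9 puts P and K at T ± 8.9·n: P = (-6.562, 6.013), K = (6.562, -6.013). Equal radii place R and M the same way about F: R = F + 8.9·n = (35.32, 51.72), M = F − 8.9·n = (48.45, 39.70). Then cos ∠RPM = PR·PM / (|PR||PM|), giving 16.02°.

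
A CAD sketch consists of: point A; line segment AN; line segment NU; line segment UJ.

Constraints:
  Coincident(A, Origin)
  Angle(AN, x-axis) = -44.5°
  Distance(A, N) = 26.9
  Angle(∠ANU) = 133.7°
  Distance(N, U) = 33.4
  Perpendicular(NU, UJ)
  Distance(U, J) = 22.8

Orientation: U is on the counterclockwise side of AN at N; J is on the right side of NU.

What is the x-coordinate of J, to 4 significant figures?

53.29

A is at the origin; AN runs at -44.5° with length 26.9, so N = 26.9·(cos -44.5°, sin -44.5°) = (19.19, -18.85). ∠ANU = 133.7°, so NU runs at -44.5° + (180° − 133.7°) = 1.800° from the x-axis; with |NU| = 33.4, U = N + 33.4·(cos 1.800°, sin 1.800°) = (52.57, -17.81). The perpendicularity gives UJ at right angles to NU; with |UJ| = 22.8 on the right of NU, J = U + 22.8·(0.03141, -0.9995) = (53.29, -40.59). So J.x = 53.29.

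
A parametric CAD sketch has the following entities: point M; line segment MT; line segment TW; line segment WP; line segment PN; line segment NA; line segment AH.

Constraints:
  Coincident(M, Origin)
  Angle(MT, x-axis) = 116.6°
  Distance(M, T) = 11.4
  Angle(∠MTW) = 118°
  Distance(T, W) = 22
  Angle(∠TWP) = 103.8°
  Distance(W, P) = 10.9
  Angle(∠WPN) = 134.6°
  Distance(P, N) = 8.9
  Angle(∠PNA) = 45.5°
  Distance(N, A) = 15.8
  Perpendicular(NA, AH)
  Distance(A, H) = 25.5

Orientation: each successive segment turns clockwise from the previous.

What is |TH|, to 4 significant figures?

41.03

M is at the origin; MT runs at 116.6° with length 11.4, so T = (-5.104, 10.19). ∠MTW = 118.0° gives TW at 54.60° from the x-axis; with |TW| = 22.0, W = (7.640, 28.13). ∠TWP = 103.8° gives WP at -21.60° from the x-axis; with |WP| = 10.9, P = (17.77, 24.11). ∠WPN = 134.6° gives PN at -67.00° from the x-axis; with |PN| = 8.9, N = (21.25, 15.92). ∠PNA = 45.5° gives NA at 158.5° from the x-axis; with |NA| = 15.8, A = (6.551, 21.71). NA is perpendicular to AH, so AH runs at 68.50°; with |AH| = 25.5, H = (15.90, 45.44). Then |TH| = |H − T| = 41.03.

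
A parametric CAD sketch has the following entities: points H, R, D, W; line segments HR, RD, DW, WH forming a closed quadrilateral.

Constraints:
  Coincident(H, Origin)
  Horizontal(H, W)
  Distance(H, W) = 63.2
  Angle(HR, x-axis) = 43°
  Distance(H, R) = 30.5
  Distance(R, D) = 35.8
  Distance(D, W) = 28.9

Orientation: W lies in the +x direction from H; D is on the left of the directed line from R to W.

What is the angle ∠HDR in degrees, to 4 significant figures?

14.19°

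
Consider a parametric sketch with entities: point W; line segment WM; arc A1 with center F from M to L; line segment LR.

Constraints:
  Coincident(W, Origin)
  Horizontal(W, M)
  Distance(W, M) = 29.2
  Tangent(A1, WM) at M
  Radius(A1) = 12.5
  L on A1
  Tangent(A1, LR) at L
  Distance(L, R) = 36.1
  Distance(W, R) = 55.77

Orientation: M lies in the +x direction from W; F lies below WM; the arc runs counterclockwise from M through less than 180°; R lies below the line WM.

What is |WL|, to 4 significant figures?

22.59

W is at the origin; W and M share the same y with |WM| = 29.2 and M on the +x side, so M = (29.20, 0.000). A1 meets WM tangentially, so FM is at right angles to WM, so F = M + (0, -12.5) = (29.20, -12.50). Since FL ⟂ LR (tangency), |FR| = √(12.5² + 36.1²) = 38.20 regardless of where L sits on A1. So R lies on both circle(W, 55.77) and circle(F, 38.20); the below-WM intersection is R = (23.99, -50.35). L is the foot of the tangent from R: L = (16.94, -14.94).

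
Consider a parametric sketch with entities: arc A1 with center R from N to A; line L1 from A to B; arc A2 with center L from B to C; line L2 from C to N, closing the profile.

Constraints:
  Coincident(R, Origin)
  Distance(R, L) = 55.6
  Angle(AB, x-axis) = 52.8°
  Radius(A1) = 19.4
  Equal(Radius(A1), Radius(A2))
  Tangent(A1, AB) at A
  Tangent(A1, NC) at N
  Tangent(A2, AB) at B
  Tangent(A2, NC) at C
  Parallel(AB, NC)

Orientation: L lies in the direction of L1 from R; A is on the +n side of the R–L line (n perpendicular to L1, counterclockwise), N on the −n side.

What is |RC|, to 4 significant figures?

58.89

The slot axis is L1's direction at 52.8°, so u = (cos 52.8°, sin 52.8°) = (0.6046, 0.7965) and n = (−sin 52.8°, cos 52.8°) = (-0.7965, 0.6046). R is at the origin and L lies 55.6 along u from R, so L = 55.6·u = (33.62, 44.29). Tangency of A1 to both parallel lines with radius 19.4 puts A and N at R ± 19.4·n: A = (-15.45, 11.73), N = (15.45, -11.73). Equal radii place B and C the same way about L: B = L + 19.4·n = (18.16, 56.02), C = L − 19.4·n = (49.07, 32.56). Then |RC| = |C − R| = 58.89.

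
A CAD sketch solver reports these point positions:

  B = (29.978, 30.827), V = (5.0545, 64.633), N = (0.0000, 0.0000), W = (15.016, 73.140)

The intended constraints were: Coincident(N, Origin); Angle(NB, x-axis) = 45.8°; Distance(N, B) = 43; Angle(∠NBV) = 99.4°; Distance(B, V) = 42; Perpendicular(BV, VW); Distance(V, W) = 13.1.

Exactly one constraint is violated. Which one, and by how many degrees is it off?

Perpendicular(BV, VW) — off by 4.10°.

N = (0.00, 0.00) ✓; NB at 45.80° ✓; |NB| = 43.00 ✓; ∠NBV = 99.40° ✓; |BV| = 42.00 ✓; ∠(BV, VW) = 85.90° ✗; |VW| = 13.10 ✓.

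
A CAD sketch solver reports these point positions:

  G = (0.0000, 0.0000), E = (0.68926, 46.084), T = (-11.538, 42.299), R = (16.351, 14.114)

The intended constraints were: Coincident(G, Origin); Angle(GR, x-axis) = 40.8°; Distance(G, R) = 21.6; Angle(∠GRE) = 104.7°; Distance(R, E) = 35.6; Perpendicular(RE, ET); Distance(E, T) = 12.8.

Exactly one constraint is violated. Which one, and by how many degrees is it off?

Perpendicular(RE, ET) — off by 8.90°.

G = (0.00, 0.00) ✓; GR at 40.80° ✓; |GR| = 21.60 ✓; ∠GRE = 104.7° ✓; |RE| = 35.60 ✓; ∠(RE, ET) = 81.10° ✗; |ET| = 12.80 ✓.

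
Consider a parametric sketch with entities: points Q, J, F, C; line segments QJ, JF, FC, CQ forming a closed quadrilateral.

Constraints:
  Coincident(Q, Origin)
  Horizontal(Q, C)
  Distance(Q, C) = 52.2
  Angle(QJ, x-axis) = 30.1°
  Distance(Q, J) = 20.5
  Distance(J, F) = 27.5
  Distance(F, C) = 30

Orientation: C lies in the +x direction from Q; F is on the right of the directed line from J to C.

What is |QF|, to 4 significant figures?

30.95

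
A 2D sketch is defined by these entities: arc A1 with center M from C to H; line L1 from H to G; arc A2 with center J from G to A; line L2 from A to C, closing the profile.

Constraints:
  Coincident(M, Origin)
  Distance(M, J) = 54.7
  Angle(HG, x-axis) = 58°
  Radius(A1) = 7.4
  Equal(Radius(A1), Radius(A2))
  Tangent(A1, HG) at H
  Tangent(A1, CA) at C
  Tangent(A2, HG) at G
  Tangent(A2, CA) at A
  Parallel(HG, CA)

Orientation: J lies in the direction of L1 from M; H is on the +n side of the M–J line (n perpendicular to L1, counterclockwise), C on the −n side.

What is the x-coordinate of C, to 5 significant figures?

6.2756

The slot axis is L1's direction at 58.0°, so u = (cos 58.0°, sin 58.0°) = (0.52992, 0.84805) and n = (−sin 58.0°, cos 58.0°) = (-0.84805, 0.52992). M is at the origin and J lies 54.7 along u from M, so J = 54.7·u = (28.987, 46.388). Tangency of A1 to both parallel lines with radius 7.4 puts H and C at M ± 7.4·n: H = (-6.2756, 3.9214), C = (6.2756, -3.9214). So C.x = 6.2756.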